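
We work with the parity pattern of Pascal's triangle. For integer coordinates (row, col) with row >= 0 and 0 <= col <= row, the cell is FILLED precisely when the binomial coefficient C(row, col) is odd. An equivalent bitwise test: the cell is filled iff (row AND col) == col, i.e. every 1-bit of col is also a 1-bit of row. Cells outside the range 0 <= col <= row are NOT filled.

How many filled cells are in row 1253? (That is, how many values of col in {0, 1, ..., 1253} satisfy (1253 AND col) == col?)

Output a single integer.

1253 in binary = 10011100101
popcount(1253) = number of 1-bits in 10011100101 = 6
A col c satisfies (1253 AND c) == c iff every set bit of c is also set in 1253; each of the 6 set bits of 1253 can independently be on or off in c.
count = 2^6 = 64

Answer: 64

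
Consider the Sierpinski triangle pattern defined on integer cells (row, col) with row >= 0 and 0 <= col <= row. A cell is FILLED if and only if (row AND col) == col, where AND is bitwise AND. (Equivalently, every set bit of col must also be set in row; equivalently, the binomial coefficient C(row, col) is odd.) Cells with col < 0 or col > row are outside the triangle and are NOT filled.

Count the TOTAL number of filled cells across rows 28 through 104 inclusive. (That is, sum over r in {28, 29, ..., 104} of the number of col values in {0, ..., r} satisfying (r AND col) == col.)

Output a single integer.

Answer: 1160

Derivation:
r28=11100 pc3: +8 =8
r29=11101 pc4: +16 =24
r30=11110 pc4: +16 =40
r31=11111 pc5: +32 =72
r32=100000 pc1: +2 =74
r33=100001 pc2: +4 =78
r34=100010 pc2: +4 =82
r35=100011 pc3: +8 =90
r36=100100 pc2: +4 =94
r37=100101 pc3: +8 =102
r38=100110 pc3: +8 =110
r39=100111 pc4: +16 =126
r40=101000 pc2: +4 =130
r41=101001 pc3: +8 =138
r42=101010 pc3: +8 =146
r43=101011 pc4: +16 =162
r44=101100 pc3: +8 =170
r45=101101 pc4: +16 =186
r46=101110 pc4: +16 =202
r47=101111 pc5: +32 =234
r48=110000 pc2: +4 =238
r49=110001 pc3: +8 =246
r50=110010 pc3: +8 =254
r51=110011 pc4: +16 =270
r52=110100 pc3: +8 =278
r53=110101 pc4: +16 =294
r54=110110 pc4: +16 =310
r55=110111 pc5: +32 =342
r56=111000 pc3: +8 =350
r57=111001 pc4: +16 =366
r58=111010 pc4: +16 =382
r59=111011 pc5: +32 =414
r60=111100 pc4: +16 =430
r61=111101 pc5: +32 =462
r62=111110 pc5: +32 =494
r63=111111 pc6: +64 =558
r64=1000000 pc1: +2 =560
r65=1000001 pc2: +4 =564
r66=1000010 pc2: +4 =568
r67=1000011 pc3: +8 =576
r68=1000100 pc2: +4 =580
r69=1000101 pc3: +8 =588
r70=1000110 pc3: +8 =596
r71=1000111 pc4: +16 =612
r72=1001000 pc2: +4 =616
r73=1001001 pc3: +8 =624
r74=1001010 pc3: +8 =632
r75=1001011 pc4: +16 =648
r76=1001100 pc3: +8 =656
r77=1001101 pc4: +16 =672
r78=1001110 pc4: +16 =688
r79=1001111 pc5: +32 =720
r80=1010000 pc2: +4 =724
r81=1010001 pc3: +8 =732
r82=1010010 pc3: +8 =740
r83=1010011 pc4: +16 =756
r84=1010100 pc3: +8 =764
r85=1010101 pc4: +16 =780
r86=1010110 pc4: +16 =796
r87=1010111 pc5: +32 =828
r88=1011000 pc3: +8 =836
r89=1011001 pc4: +16 =852
r90=1011010 pc4: +16 =868
r91=1011011 pc5: +32 =900
r92=1011100 pc4: +16 =916
r93=1011101 pc5: +32 =948
r94=1011110 pc5: +32 =980
r95=1011111 pc6: +64 =1044
r96=1100000 pc2: +4 =1048
r97=1100001 pc3: +8 =1056
r98=1100010 pc3: +8 =1064
r99=1100011 pc4: +16 =1080
r100=1100100 pc3: +8 =1088
r101=1100101 pc4: +16 =1104
r102=1100110 pc4: +16 =1120
r103=1100111 pc5: +32 =1152
r104=1101000 pc3: +8 =1160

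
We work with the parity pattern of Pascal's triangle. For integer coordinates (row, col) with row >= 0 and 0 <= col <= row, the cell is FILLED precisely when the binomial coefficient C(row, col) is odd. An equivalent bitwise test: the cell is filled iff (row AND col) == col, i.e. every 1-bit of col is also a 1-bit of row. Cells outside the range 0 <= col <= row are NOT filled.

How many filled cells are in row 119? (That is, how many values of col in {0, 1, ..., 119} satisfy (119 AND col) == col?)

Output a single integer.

119 in binary = 1110111
popcount(119) = number of 1-bits in 1110111 = 6
A col c satisfies (119 AND c) == c iff every set bit of c is also set in 119; each of the 6 set bits of 119 can independently be on or off in c.
count = 2^6 = 64

Answer: 64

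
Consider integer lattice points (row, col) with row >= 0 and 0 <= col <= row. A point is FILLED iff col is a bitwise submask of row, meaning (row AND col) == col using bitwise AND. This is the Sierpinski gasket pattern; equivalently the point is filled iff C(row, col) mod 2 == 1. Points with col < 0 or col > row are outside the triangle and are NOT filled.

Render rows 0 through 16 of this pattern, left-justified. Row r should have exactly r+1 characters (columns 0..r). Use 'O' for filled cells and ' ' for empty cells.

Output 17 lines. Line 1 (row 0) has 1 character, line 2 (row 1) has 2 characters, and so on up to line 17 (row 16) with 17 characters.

Answer: O
OO
O O
OOOO
O   O
OO  OO
O O O O
OOOOOOOO
O       O
OO      OO
O O     O O
OOOO    OOOO
O   O   O   O
OO  OO  OO  OO
O O O O O O O O
OOOOOOOOOOOOOOOO
O               O

Derivation:
r0=0: O
r1=1: OO
r2=10: O O
r3=11: OOOO
r4=100: O   O
r5=101: OO  OO
r6=110: O O O O
r7=111: OOOOOOOO
r8=1000: O       O
r9=1001: OO      OO
r10=1010: O O     O O
r11=1011: OOOO    OOOO
r12=1100: O   O   O   O
r13=1101: OO  OO  OO  OO
r14=1110: O O O O O O O O
r15=1111: OOOOOOOOOOOOOOOO
r16=10000: O               O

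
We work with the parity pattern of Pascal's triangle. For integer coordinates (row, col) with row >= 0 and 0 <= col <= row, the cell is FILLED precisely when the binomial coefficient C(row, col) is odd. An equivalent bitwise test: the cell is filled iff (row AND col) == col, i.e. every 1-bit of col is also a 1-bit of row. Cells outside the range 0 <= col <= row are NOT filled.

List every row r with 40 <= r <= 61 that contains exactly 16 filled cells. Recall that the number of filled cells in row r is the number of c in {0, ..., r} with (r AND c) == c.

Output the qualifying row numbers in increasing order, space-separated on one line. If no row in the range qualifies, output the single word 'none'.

Row r has 2^popcount(r) filled cells, so we need popcount(r) = log2(16) = 4.
Scan r = 40..61 and keep those with exactly 4 one-bits:
r=40=101000 popcount=2 -> skip
r=41=101001 popcount=3 -> skip
r=42=101010 popcount=3 -> skip
r=43=101011 popcount=4 -> KEEP
r=44=101100 popcount=3 -> skip
r=45=101101 popcount=4 -> KEEP
r=46=101110 popcount=4 -> KEEP
r=47=101111 popcount=5 -> skip
r=48=110000 popcount=2 -> skip
r=49=110001 popcount=3 -> skip
r=50=110010 popcount=3 -> skip
r=51=110011 popcount=4 -> KEEP
r=52=110100 popcount=3 -> skip
r=53=110101 popcount=4 -> KEEP
r=54=110110 popcount=4 -> KEEP
r=55=110111 popcount=5 -> skip
r=56=111000 popcount=3 -> skip
r=57=111001 popcount=4 -> KEEP
r=58=111010 popcount=4 -> KEEP
r=59=111011 popcount=5 -> skip
r=60=111100 popcount=4 -> KEEP
r=61=111101 popcount=5 -> skip
Kept rows: 43 45 46 51 53 54 57 58 60

Answer: 43 45 46 51 53 54 57 58 60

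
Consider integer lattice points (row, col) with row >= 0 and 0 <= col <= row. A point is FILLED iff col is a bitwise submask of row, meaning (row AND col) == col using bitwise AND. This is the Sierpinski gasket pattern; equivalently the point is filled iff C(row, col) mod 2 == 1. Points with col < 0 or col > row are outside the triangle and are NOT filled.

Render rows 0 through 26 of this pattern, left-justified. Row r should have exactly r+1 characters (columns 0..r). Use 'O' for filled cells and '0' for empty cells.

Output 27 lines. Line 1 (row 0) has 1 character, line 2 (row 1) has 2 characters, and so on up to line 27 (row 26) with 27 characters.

Answer: O
OO
O0O
OOOO
O000O
OO00OO
O0O0O0O
OOOOOOOO
O0000000O
OO000000OO
O0O00000O0O
OOOO0000OOOO
O000O000O000O
OO00OO00OO00OO
O0O0O0O0O0O0O0O
OOOOOOOOOOOOOOOO
O000000000000000O
OO00000000000000OO
O0O0000000000000O0O
OOOO000000000000OOOO
O000O00000000000O000O
OO00OO0000000000OO00OO
O0O0O0O000000000O0O0O0O
OOOOOOOO00000000OOOOOOOO
O0000000O0000000O0000000O
OO000000OO000000OO000000OO
O0O00000O0O00000O0O00000O0O

Derivation:
r0=0: O
r1=1: OO
r2=10: O0O
r3=11: OOOO
r4=100: O000O
r5=101: OO00OO
r6=110: O0O0O0O
r7=111: OOOOOOOO
r8=1000: O0000000O
r9=1001: OO000000OO
r10=1010: O0O00000O0O
r11=1011: OOOO0000OOOO
r12=1100: O000O000O000O
r13=1101: OO00OO00OO00OO
r14=1110: O0O0O0O0O0O0O0O
r15=1111: OOOOOOOOOOOOOOOO
r16=10000: O000000000000000O
r17=10001: OO00000000000000OO
r18=10010: O0O0000000000000O0O
r19=10011: OOOO000000000000OOOO
r20=10100: O000O00000000000O000O
r21=10101: OO00OO0000000000OO00OO
r22=10110: O0O0O0O000000000O0O0O0O
r23=10111: OOOOOOOO00000000OOOOOOOO
r24=11000: O0000000O0000000O0000000O
r25=11001: OO000000OO000000OO000000OO
r26=11010: O0O00000O0O00000O0O00000O0O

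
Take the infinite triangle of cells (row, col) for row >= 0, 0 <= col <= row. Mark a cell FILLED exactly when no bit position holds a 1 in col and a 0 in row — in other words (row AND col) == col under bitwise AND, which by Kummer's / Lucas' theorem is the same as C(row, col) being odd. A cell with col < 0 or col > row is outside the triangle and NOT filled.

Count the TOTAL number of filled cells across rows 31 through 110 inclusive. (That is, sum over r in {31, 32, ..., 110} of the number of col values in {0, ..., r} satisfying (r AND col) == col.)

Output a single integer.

Answer: 1264

Derivation:
r31=11111 pc5: +32 =32
r32=100000 pc1: +2 =34
r33=100001 pc2: +4 =38
r34=100010 pc2: +4 =42
r35=100011 pc3: +8 =50
r36=100100 pc2: +4 =54
r37=100101 pc3: +8 =62
r38=100110 pc3: +8 =70
r39=100111 pc4: +16 =86
r40=101000 pc2: +4 =90
r41=101001 pc3: +8 =98
r42=101010 pc3: +8 =106
r43=101011 pc4: +16 =122
r44=101100 pc3: +8 =130
r45=101101 pc4: +16 =146
r46=101110 pc4: +16 =162
r47=101111 pc5: +32 =194
r48=110000 pc2: +4 =198
r49=110001 pc3: +8 =206
r50=110010 pc3: +8 =214
r51=110011 pc4: +16 =230
r52=110100 pc3: +8 =238
r53=110101 pc4: +16 =254
r54=110110 pc4: +16 =270
r55=110111 pc5: +32 =302
r56=111000 pc3: +8 =310
r57=111001 pc4: +16 =326
r58=111010 pc4: +16 =342
r59=111011 pc5: +32 =374
r60=111100 pc4: +16 =390
r61=111101 pc5: +32 =422
r62=111110 pc5: +32 =454
r63=111111 pc6: +64 =518
r64=1000000 pc1: +2 =520
r65=1000001 pc2: +4 =524
r66=1000010 pc2: +4 =528
r67=1000011 pc3: +8 =536
r68=1000100 pc2: +4 =540
r69=1000101 pc3: +8 =548
r70=1000110 pc3: +8 =556
r71=1000111 pc4: +16 =572
r72=1001000 pc2: +4 =576
r73=1001001 pc3: +8 =584
r74=1001010 pc3: +8 =592
r75=1001011 pc4: +16 =608
r76=1001100 pc3: +8 =616
r77=1001101 pc4: +16 =632
r78=1001110 pc4: +16 =648
r79=1001111 pc5: +32 =680
r80=1010000 pc2: +4 =684
r81=1010001 pc3: +8 =692
r82=1010010 pc3: +8 =700
r83=1010011 pc4: +16 =716
r84=1010100 pc3: +8 =724
r85=1010101 pc4: +16 =740
r86=1010110 pc4: +16 =756
r87=1010111 pc5: +32 =788
r88=1011000 pc3: +8 =796
r89=1011001 pc4: +16 =812
r90=1011010 pc4: +16 =828
r91=1011011 pc5: +32 =860
r92=1011100 pc4: +16 =876
r93=1011101 pc5: +32 =908
r94=1011110 pc5: +32 =940
r95=1011111 pc6: +64 =1004
r96=1100000 pc2: +4 =1008
r97=1100001 pc3: +8 =1016
r98=1100010 pc3: +8 =1024
r99=1100011 pc4: +16 =1040
r100=1100100 pc3: +8 =1048
r101=1100101 pc4: +16 =1064
r102=1100110 pc4: +16 =1080
r103=1100111 pc5: +32 =1112
r104=1101000 pc3: +8 =1120
r105=1101001 pc4: +16 =1136
r106=1101010 pc4: +16 =1152
r107=1101011 pc5: +32 =1184
r108=1101100 pc4: +16 =1200
r109=1101101 pc5: +32 =1232
r110=1101110 pc5: +32 =1264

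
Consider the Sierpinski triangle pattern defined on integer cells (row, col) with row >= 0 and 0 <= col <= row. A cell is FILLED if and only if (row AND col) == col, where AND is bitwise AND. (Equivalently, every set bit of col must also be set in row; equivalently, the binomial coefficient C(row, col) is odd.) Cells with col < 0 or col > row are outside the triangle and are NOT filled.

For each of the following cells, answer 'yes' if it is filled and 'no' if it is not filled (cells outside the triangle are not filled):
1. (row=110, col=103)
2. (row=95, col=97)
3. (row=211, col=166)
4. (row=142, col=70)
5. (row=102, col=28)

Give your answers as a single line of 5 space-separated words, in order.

Answer: no no no no no

Derivation:
(110,103): row=0b1101110, col=0b1100111, row AND col = 0b1100110 = 102; 102 != 103 -> empty
(95,97): col outside [0, 95] -> not filled
(211,166): row=0b11010011, col=0b10100110, row AND col = 0b10000010 = 130; 130 != 166 -> empty
(142,70): row=0b10001110, col=0b1000110, row AND col = 0b110 = 6; 6 != 70 -> empty
(102,28): row=0b1100110, col=0b11100, row AND col = 0b100 = 4; 4 != 28 -> empty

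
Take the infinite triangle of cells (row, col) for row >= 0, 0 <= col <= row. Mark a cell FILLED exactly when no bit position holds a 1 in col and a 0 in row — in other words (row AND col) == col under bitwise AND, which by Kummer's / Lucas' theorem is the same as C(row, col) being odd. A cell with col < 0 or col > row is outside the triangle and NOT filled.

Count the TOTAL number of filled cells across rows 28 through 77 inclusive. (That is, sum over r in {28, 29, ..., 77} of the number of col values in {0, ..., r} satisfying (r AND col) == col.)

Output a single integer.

Answer: 672

Derivation:
r28=11100 pc3: +8 =8
r29=11101 pc4: +16 =24
r30=11110 pc4: +16 =40
r31=11111 pc5: +32 =72
r32=100000 pc1: +2 =74
r33=100001 pc2: +4 =78
r34=100010 pc2: +4 =82
r35=100011 pc3: +8 =90
r36=100100 pc2: +4 =94
r37=100101 pc3: +8 =102
r38=100110 pc3: +8 =110
r39=100111 pc4: +16 =126
r40=101000 pc2: +4 =130
r41=101001 pc3: +8 =138
r42=101010 pc3: +8 =146
r43=101011 pc4: +16 =162
r44=101100 pc3: +8 =170
r45=101101 pc4: +16 =186
r46=101110 pc4: +16 =202
r47=101111 pc5: +32 =234
r48=110000 pc2: +4 =238
r49=110001 pc3: +8 =246
r50=110010 pc3: +8 =254
r51=110011 pc4: +16 =270
r52=110100 pc3: +8 =278
r53=110101 pc4: +16 =294
r54=110110 pc4: +16 =310
r55=110111 pc5: +32 =342
r56=111000 pc3: +8 =350
r57=111001 pc4: +16 =366
r58=111010 pc4: +16 =382
r59=111011 pc5: +32 =414
r60=111100 pc4: +16 =430
r61=111101 pc5: +32 =462
r62=111110 pc5: +32 =494
r63=111111 pc6: +64 =558
r64=1000000 pc1: +2 =560
r65=1000001 pc2: +4 =564
r66=1000010 pc2: +4 =568
r67=1000011 pc3: +8 =576
r68=1000100 pc2: +4 =580
r69=1000101 pc3: +8 =588
r70=1000110 pc3: +8 =596
r71=1000111 pc4: +16 =612
r72=1001000 pc2: +4 =616
r73=1001001 pc3: +8 =624
r74=1001010 pc3: +8 =632
r75=1001011 pc4: +16 =648
r76=1001100 pc3: +8 =656
r77=1001101 pc4: +16 =672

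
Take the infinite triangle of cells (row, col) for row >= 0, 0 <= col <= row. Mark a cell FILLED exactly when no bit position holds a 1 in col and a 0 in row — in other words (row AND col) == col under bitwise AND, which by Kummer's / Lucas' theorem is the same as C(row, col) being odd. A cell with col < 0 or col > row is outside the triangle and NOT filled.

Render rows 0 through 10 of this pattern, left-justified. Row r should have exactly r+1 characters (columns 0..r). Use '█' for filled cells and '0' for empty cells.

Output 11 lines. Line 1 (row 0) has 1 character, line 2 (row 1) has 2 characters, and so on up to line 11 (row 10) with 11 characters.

r0=0: █
r1=1: ██
r2=10: █0█
r3=11: ████
r4=100: █000█
r5=101: ██00██
r6=110: █0█0█0█
r7=111: ████████
r8=1000: █0000000█
r9=1001: ██000000██
r10=1010: █0█00000█0█

Answer: █
██
█0█
████
█000█
██00██
█0█0█0█
████████
█0000000█
██000000██
█0█00000█0█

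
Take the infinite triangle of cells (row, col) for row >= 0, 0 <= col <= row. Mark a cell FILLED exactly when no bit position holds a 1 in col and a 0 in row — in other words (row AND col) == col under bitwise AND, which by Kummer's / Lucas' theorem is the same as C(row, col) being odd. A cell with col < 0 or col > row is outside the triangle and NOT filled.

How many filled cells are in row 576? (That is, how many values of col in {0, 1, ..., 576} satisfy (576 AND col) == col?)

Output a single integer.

Answer: 4

Derivation:
576 in binary = 1001000000
popcount(576) = number of 1-bits in 1001000000 = 2
A col c satisfies (576 AND c) == c iff every set bit of c is also set in 576; each of the 2 set bits of 576 can independently be on or off in c.
count = 2^2 = 4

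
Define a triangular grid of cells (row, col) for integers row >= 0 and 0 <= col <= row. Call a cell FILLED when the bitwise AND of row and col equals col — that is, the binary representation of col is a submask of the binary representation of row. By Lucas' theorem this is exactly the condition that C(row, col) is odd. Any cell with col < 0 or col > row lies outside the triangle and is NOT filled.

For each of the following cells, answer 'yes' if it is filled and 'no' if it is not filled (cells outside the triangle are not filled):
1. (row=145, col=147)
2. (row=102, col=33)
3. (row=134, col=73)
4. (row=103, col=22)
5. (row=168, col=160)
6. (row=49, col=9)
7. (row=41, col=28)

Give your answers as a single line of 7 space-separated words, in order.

Answer: no no no no yes no no

Derivation:
(145,147): col outside [0, 145] -> not filled
(102,33): row=0b1100110, col=0b100001, row AND col = 0b100000 = 32; 32 != 33 -> empty
(134,73): row=0b10000110, col=0b1001001, row AND col = 0b0 = 0; 0 != 73 -> empty
(103,22): row=0b1100111, col=0b10110, row AND col = 0b110 = 6; 6 != 22 -> empty
(168,160): row=0b10101000, col=0b10100000, row AND col = 0b10100000 = 160; 160 == 160 -> filled
(49,9): row=0b110001, col=0b1001, row AND col = 0b1 = 1; 1 != 9 -> empty
(41,28): row=0b101001, col=0b11100, row AND col = 0b1000 = 8; 8 != 28 -> empty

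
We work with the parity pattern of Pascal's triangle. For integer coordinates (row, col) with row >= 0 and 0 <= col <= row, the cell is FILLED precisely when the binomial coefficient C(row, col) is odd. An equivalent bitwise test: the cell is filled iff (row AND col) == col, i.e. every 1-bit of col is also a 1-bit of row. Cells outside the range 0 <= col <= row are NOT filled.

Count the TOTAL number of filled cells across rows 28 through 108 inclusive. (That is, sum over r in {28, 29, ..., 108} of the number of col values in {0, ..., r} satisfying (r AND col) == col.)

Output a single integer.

Answer: 1240

Derivation:
r28=11100 pc3: +8 =8
r29=11101 pc4: +16 =24
r30=11110 pc4: +16 =40
r31=11111 pc5: +32 =72
r32=100000 pc1: +2 =74
r33=100001 pc2: +4 =78
r34=100010 pc2: +4 =82
r35=100011 pc3: +8 =90
r36=100100 pc2: +4 =94
r37=100101 pc3: +8 =102
r38=100110 pc3: +8 =110
r39=100111 pc4: +16 =126
r40=101000 pc2: +4 =130
r41=101001 pc3: +8 =138
r42=101010 pc3: +8 =146
r43=101011 pc4: +16 =162
r44=101100 pc3: +8 =170
r45=101101 pc4: +16 =186
r46=101110 pc4: +16 =202
r47=101111 pc5: +32 =234
r48=110000 pc2: +4 =238
r49=110001 pc3: +8 =246
r50=110010 pc3: +8 =254
r51=110011 pc4: +16 =270
r52=110100 pc3: +8 =278
r53=110101 pc4: +16 =294
r54=110110 pc4: +16 =310
r55=110111 pc5: +32 =342
r56=111000 pc3: +8 =350
r57=111001 pc4: +16 =366
r58=111010 pc4: +16 =382
r59=111011 pc5: +32 =414
r60=111100 pc4: +16 =430
r61=111101 pc5: +32 =462
r62=111110 pc5: +32 =494
r63=111111 pc6: +64 =558
r64=1000000 pc1: +2 =560
r65=1000001 pc2: +4 =564
r66=1000010 pc2: +4 =568
r67=1000011 pc3: +8 =576
r68=1000100 pc2: +4 =580
r69=1000101 pc3: +8 =588
r70=1000110 pc3: +8 =596
r71=1000111 pc4: +16 =612
r72=1001000 pc2: +4 =616
r73=1001001 pc3: +8 =624
r74=1001010 pc3: +8 =632
r75=1001011 pc4: +16 =648
r76=1001100 pc3: +8 =656
r77=1001101 pc4: +16 =672
r78=1001110 pc4: +16 =688
r79=1001111 pc5: +32 =720
r80=1010000 pc2: +4 =724
r81=1010001 pc3: +8 =732
r82=1010010 pc3: +8 =740
r83=1010011 pc4: +16 =756
r84=1010100 pc3: +8 =764
r85=1010101 pc4: +16 =780
r86=1010110 pc4: +16 =796
r87=1010111 pc5: +32 =828
r88=1011000 pc3: +8 =836
r89=1011001 pc4: +16 =852
r90=1011010 pc4: +16 =868
r91=1011011 pc5: +32 =900
r92=1011100 pc4: +16 =916
r93=1011101 pc5: +32 =948
r94=1011110 pc5: +32 =980
r95=1011111 pc6: +64 =1044
r96=1100000 pc2: +4 =1048
r97=1100001 pc3: +8 =1056
r98=1100010 pc3: +8 =1064
r99=1100011 pc4: +16 =1080
r100=1100100 pc3: +8 =1088
r101=1100101 pc4: +16 =1104
r102=1100110 pc4: +16 =1120
r103=1100111 pc5: +32 =1152
r104=1101000 pc3: +8 =1160
r105=1101001 pc4: +16 =1176
r106=1101010 pc4: +16 =1192
r107=1101011 pc5: +32 =1224
r108=1101100 pc4: +16 =1240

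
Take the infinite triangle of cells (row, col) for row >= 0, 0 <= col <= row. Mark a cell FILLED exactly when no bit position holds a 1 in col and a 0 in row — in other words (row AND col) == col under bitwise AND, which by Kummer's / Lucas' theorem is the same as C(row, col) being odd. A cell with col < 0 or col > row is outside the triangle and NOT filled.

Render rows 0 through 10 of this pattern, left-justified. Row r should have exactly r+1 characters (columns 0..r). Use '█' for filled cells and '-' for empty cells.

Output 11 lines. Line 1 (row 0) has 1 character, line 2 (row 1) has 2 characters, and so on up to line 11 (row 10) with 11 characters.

Answer: █
██
█-█
████
█---█
██--██
█-█-█-█
████████
█-------█
██------██
█-█-----█-█

Derivation:
r0=0: █
r1=1: ██
r2=10: █-█
r3=11: ████
r4=100: █---█
r5=101: ██--██
r6=110: █-█-█-█
r7=111: ████████
r8=1000: █-------█
r9=1001: ██------██
r10=1010: █-█-----█-█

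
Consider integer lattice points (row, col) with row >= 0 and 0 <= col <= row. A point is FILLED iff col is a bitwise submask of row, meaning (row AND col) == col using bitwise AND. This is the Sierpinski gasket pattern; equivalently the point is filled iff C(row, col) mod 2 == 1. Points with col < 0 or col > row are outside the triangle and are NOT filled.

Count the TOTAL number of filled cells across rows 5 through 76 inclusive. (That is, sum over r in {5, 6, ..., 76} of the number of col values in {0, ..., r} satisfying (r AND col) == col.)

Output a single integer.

r5=101 pc2: +4 =4
r6=110 pc2: +4 =8
r7=111 pc3: +8 =16
r8=1000 pc1: +2 =18
r9=1001 pc2: +4 =22
r10=1010 pc2: +4 =26
r11=1011 pc3: +8 =34
r12=1100 pc2: +4 =38
r13=1101 pc3: +8 =46
r14=1110 pc3: +8 =54
r15=1111 pc4: +16 =70
r16=10000 pc1: +2 =72
r17=10001 pc2: +4 =76
r18=10010 pc2: +4 =80
r19=10011 pc3: +8 =88
r20=10100 pc2: +4 =92
r21=10101 pc3: +8 =100
r22=10110 pc3: +8 =108
r23=10111 pc4: +16 =124
r24=11000 pc2: +4 =128
r25=11001 pc3: +8 =136
r26=11010 pc3: +8 =144
r27=11011 pc4: +16 =160
r28=11100 pc3: +8 =168
r29=11101 pc4: +16 =184
r30=11110 pc4: +16 =200
r31=11111 pc5: +32 =232
r32=100000 pc1: +2 =234
r33=100001 pc2: +4 =238
r34=100010 pc2: +4 =242
r35=100011 pc3: +8 =250
r36=100100 pc2: +4 =254
r37=100101 pc3: +8 =262
r38=100110 pc3: +8 =270
r39=100111 pc4: +16 =286
r40=101000 pc2: +4 =290
r41=101001 pc3: +8 =298
r42=101010 pc3: +8 =306
r43=101011 pc4: +16 =322
r44=101100 pc3: +8 =330
r45=101101 pc4: +16 =346
r46=101110 pc4: +16 =362
r47=101111 pc5: +32 =394
r48=110000 pc2: +4 =398
r49=110001 pc3: +8 =406
r50=110010 pc3: +8 =414
r51=110011 pc4: +16 =430
r52=110100 pc3: +8 =438
r53=110101 pc4: +16 =454
r54=110110 pc4: +16 =470
r55=110111 pc5: +32 =502
r56=111000 pc3: +8 =510
r57=111001 pc4: +16 =526
r58=111010 pc4: +16 =542
r59=111011 pc5: +32 =574
r60=111100 pc4: +16 =590
r61=111101 pc5: +32 =622
r62=111110 pc5: +32 =654
r63=111111 pc6: +64 =718
r64=1000000 pc1: +2 =720
r65=1000001 pc2: +4 =724
r66=1000010 pc2: +4 =728
r67=1000011 pc3: +8 =736
r68=1000100 pc2: +4 =740
r69=1000101 pc3: +8 =748
r70=1000110 pc3: +8 =756
r71=1000111 pc4: +16 =772
r72=1001000 pc2: +4 =776
r73=1001001 pc3: +8 =784
r74=1001010 pc3: +8 =792
r75=1001011 pc4: +16 =808
r76=1001100 pc3: +8 =816

Answer: 816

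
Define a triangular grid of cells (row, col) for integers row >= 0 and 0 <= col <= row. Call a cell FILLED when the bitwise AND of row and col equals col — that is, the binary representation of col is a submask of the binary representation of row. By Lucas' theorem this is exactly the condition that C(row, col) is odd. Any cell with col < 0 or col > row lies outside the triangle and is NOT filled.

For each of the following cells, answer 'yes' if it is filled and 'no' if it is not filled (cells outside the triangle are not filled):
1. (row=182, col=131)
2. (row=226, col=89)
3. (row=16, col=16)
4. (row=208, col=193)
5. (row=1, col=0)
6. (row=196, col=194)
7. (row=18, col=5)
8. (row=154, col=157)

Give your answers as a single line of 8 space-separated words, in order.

(182,131): row=0b10110110, col=0b10000011, row AND col = 0b10000010 = 130; 130 != 131 -> empty
(226,89): row=0b11100010, col=0b1011001, row AND col = 0b1000000 = 64; 64 != 89 -> empty
(16,16): row=0b10000, col=0b10000, row AND col = 0b10000 = 16; 16 == 16 -> filled
(208,193): row=0b11010000, col=0b11000001, row AND col = 0b11000000 = 192; 192 != 193 -> empty
(1,0): row=0b1, col=0b0, row AND col = 0b0 = 0; 0 == 0 -> filled
(196,194): row=0b11000100, col=0b11000010, row AND col = 0b11000000 = 192; 192 != 194 -> empty
(18,5): row=0b10010, col=0b101, row AND col = 0b0 = 0; 0 != 5 -> empty
(154,157): col outside [0, 154] -> not filled

Answer: no no yes no yes no no no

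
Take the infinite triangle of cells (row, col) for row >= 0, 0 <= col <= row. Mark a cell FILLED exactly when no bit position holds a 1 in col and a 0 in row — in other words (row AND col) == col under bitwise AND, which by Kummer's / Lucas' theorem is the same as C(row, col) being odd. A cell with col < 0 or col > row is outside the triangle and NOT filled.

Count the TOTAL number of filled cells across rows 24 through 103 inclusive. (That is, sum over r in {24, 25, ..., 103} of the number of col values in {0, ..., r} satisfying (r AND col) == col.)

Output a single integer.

Answer: 1188

Derivation:
r24=11000 pc2: +4 =4
r25=11001 pc3: +8 =12
r26=11010 pc3: +8 =20
r27=11011 pc4: +16 =36
r28=11100 pc3: +8 =44
r29=11101 pc4: +16 =60
r30=11110 pc4: +16 =76
r31=11111 pc5: +32 =108
r32=100000 pc1: +2 =110
r33=100001 pc2: +4 =114
r34=100010 pc2: +4 =118
r35=100011 pc3: +8 =126
r36=100100 pc2: +4 =130
r37=100101 pc3: +8 =138
r38=100110 pc3: +8 =146
r39=100111 pc4: +16 =162
r40=101000 pc2: +4 =166
r41=101001 pc3: +8 =174
r42=101010 pc3: +8 =182
r43=101011 pc4: +16 =198
r44=101100 pc3: +8 =206
r45=101101 pc4: +16 =222
r46=101110 pc4: +16 =238
r47=101111 pc5: +32 =270
r48=110000 pc2: +4 =274
r49=110001 pc3: +8 =282
r50=110010 pc3: +8 =290
r51=110011 pc4: +16 =306
r52=110100 pc3: +8 =314
r53=110101 pc4: +16 =330
r54=110110 pc4: +16 =346
r55=110111 pc5: +32 =378
r56=111000 pc3: +8 =386
r57=111001 pc4: +16 =402
r58=111010 pc4: +16 =418
r59=111011 pc5: +32 =450
r60=111100 pc4: +16 =466
r61=111101 pc5: +32 =498
r62=111110 pc5: +32 =530
r63=111111 pc6: +64 =594
r64=1000000 pc1: +2 =596
r65=1000001 pc2: +4 =600
r66=1000010 pc2: +4 =604
r67=1000011 pc3: +8 =612
r68=1000100 pc2: +4 =616
r69=1000101 pc3: +8 =624
r70=1000110 pc3: +8 =632
r71=1000111 pc4: +16 =648
r72=1001000 pc2: +4 =652
r73=1001001 pc3: +8 =660
r74=1001010 pc3: +8 =668
r75=1001011 pc4: +16 =684
r76=1001100 pc3: +8 =692
r77=1001101 pc4: +16 =708
r78=1001110 pc4: +16 =724
r79=1001111 pc5: +32 =756
r80=1010000 pc2: +4 =760
r81=1010001 pc3: +8 =768
r82=1010010 pc3: +8 =776
r83=1010011 pc4: +16 =792
r84=1010100 pc3: +8 =800
r85=1010101 pc4: +16 =816
r86=1010110 pc4: +16 =832
r87=1010111 pc5: +32 =864
r88=1011000 pc3: +8 =872
r89=1011001 pc4: +16 =888
r90=1011010 pc4: +16 =904
r91=1011011 pc5: +32 =936
r92=1011100 pc4: +16 =952
r93=1011101 pc5: +32 =984
r94=1011110 pc5: +32 =1016
r95=1011111 pc6: +64 =1080
r96=1100000 pc2: +4 =1084
r97=1100001 pc3: +8 =1092
r98=1100010 pc3: +8 =1100
r99=1100011 pc4: +16 =1116
r100=1100100 pc3: +8 =1124
r101=1100101 pc4: +16 =1140
r102=1100110 pc4: +16 =1156
r103=1100111 pc5: +32 =1188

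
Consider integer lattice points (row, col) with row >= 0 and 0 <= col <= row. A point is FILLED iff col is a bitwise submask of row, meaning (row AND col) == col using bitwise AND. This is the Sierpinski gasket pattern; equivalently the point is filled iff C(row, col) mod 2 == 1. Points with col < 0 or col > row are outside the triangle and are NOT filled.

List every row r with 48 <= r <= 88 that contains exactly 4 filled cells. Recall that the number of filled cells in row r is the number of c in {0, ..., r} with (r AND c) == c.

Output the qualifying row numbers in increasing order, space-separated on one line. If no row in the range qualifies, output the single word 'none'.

Answer: 48 65 66 68 72 80

Derivation:
Row r has 2^popcount(r) filled cells, so we need popcount(r) = log2(4) = 2.
Scan r = 48..88 and keep those with exactly 2 one-bits:
r=48=110000 popcount=2 -> KEEP
r=49=110001 popcount=3 -> skip
r=50=110010 popcount=3 -> skip
r=51=110011 popcount=4 -> skip
r=52=110100 popcount=3 -> skip
r=53=110101 popcount=4 -> skip
r=54=110110 popcount=4 -> skip
r=55=110111 popcount=5 -> skip
r=56=111000 popcount=3 -> skip
r=57=111001 popcount=4 -> skip
r=58=111010 popcount=4 -> skip
r=59=111011 popcount=5 -> skip
r=60=111100 popcount=4 -> skip
r=61=111101 popcount=5 -> skip
r=62=111110 popcount=5 -> skip
r=63=111111 popcount=6 -> skip
r=64=1000000 popcount=1 -> skip
r=65=1000001 popcount=2 -> KEEP
r=66=1000010 popcount=2 -> KEEP
r=67=1000011 popcount=3 -> skip
r=68=1000100 popcount=2 -> KEEP
r=69=1000101 popcount=3 -> skip
r=70=1000110 popcount=3 -> skip
r=71=1000111 popcount=4 -> skip
r=72=1001000 popcount=2 -> KEEP
r=73=1001001 popcount=3 -> skip
r=74=1001010 popcount=3 -> skip
r=75=1001011 popcount=4 -> skip
r=76=1001100 popcount=3 -> skip
r=77=1001101 popcount=4 -> skip
r=78=1001110 popcount=4 -> skip
r=79=1001111 popcount=5 -> skip
r=80=1010000 popcount=2 -> KEEP
r=81=1010001 popcount=3 -> skip
r=82=1010010 popcount=3 -> skip
r=83=1010011 popcount=4 -> skip
r=84=1010100 popcount=3 -> skip
r=85=1010101 popcount=4 -> skip
r=86=1010110 popcount=4 -> skip
r=87=1010111 popcount=5 -> skip
r=88=1011000 popcount=3 -> skip
Kept rows: 48 65 66 68 72 80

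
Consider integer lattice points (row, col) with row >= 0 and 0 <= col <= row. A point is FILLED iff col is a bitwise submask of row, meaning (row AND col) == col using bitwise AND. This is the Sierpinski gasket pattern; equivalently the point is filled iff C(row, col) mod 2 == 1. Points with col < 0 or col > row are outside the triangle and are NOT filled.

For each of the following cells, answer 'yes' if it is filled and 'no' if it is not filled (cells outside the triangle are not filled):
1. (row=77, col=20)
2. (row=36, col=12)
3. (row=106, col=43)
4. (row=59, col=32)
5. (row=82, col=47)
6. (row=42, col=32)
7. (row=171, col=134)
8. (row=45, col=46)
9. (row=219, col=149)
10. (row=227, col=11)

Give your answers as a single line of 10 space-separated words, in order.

(77,20): row=0b1001101, col=0b10100, row AND col = 0b100 = 4; 4 != 20 -> empty
(36,12): row=0b100100, col=0b1100, row AND col = 0b100 = 4; 4 != 12 -> empty
(106,43): row=0b1101010, col=0b101011, row AND col = 0b101010 = 42; 42 != 43 -> empty
(59,32): row=0b111011, col=0b100000, row AND col = 0b100000 = 32; 32 == 32 -> filled
(82,47): row=0b1010010, col=0b101111, row AND col = 0b10 = 2; 2 != 47 -> empty
(42,32): row=0b101010, col=0b100000, row AND col = 0b100000 = 32; 32 == 32 -> filled
(171,134): row=0b10101011, col=0b10000110, row AND col = 0b10000010 = 130; 130 != 134 -> empty
(45,46): col outside [0, 45] -> not filled
(219,149): row=0b11011011, col=0b10010101, row AND col = 0b10010001 = 145; 145 != 149 -> empty
(227,11): row=0b11100011, col=0b1011, row AND col = 0b11 = 3; 3 != 11 -> empty

Answer: no no no yes no yes no no no no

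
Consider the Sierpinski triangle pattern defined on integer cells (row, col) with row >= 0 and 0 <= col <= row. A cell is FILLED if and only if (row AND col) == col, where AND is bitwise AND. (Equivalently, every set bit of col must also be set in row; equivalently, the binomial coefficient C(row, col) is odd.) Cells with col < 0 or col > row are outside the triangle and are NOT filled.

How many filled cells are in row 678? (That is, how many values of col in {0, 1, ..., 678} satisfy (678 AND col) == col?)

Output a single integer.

Answer: 32

Derivation:
678 in binary = 1010100110
popcount(678) = number of 1-bits in 1010100110 = 5
A col c satisfies (678 AND c) == c iff every set bit of c is also set in 678; each of the 5 set bits of 678 can independently be on or off in c.
count = 2^5 = 32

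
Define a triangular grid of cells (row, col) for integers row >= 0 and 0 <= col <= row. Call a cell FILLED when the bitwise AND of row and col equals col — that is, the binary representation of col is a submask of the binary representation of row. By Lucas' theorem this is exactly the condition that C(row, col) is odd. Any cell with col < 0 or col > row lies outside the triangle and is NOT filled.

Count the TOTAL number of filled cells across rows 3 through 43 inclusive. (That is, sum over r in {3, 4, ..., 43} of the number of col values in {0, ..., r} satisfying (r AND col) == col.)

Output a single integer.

r3=11 pc2: +4 =4
r4=100 pc1: +2 =6
r5=101 pc2: +4 =10
r6=110 pc2: +4 =14
r7=111 pc3: +8 =22
r8=1000 pc1: +2 =24
r9=1001 pc2: +4 =28
r10=1010 pc2: +4 =32
r11=1011 pc3: +8 =40
r12=1100 pc2: +4 =44
r13=1101 pc3: +8 =52
r14=1110 pc3: +8 =60
r15=1111 pc4: +16 =76
r16=10000 pc1: +2 =78
r17=10001 pc2: +4 =82
r18=10010 pc2: +4 =86
r19=10011 pc3: +8 =94
r20=10100 pc2: +4 =98
r21=10101 pc3: +8 =106
r22=10110 pc3: +8 =114
r23=10111 pc4: +16 =130
r24=11000 pc2: +4 =134
r25=11001 pc3: +8 =142
r26=11010 pc3: +8 =150
r27=11011 pc4: +16 =166
r28=11100 pc3: +8 =174
r29=11101 pc4: +16 =190
r30=11110 pc4: +16 =206
r31=11111 pc5: +32 =238
r32=100000 pc1: +2 =240
r33=100001 pc2: +4 =244
r34=100010 pc2: +4 =248
r35=100011 pc3: +8 =256
r36=100100 pc2: +4 =260
r37=100101 pc3: +8 =268
r38=100110 pc3: +8 =276
r39=100111 pc4: +16 =292
r40=101000 pc2: +4 =296
r41=101001 pc3: +8 =304
r42=101010 pc3: +8 =312
r43=101011 pc4: +16 =328

Answer: 328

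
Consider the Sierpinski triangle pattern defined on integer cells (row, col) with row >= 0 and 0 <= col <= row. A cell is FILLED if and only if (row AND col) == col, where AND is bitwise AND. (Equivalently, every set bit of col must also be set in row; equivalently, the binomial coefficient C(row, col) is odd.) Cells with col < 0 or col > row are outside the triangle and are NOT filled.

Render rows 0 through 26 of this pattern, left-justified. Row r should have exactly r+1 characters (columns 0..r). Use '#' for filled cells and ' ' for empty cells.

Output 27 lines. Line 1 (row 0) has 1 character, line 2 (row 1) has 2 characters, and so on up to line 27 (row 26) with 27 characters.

Answer: #
##
# #
####
#   #
##  ##
# # # #
########
#       #
##      ##
# #     # #
####    ####
#   #   #   #
##  ##  ##  ##
# # # # # # # #
################
#               #
##              ##
# #             # #
####            ####
#   #           #   #
##  ##          ##  ##
# # # #         # # # #
########        ########
#       #       #       #
##      ##      ##      ##
# #     # #     # #     # #

Derivation:
r0=0: #
r1=1: ##
r2=10: # #
r3=11: ####
r4=100: #   #
r5=101: ##  ##
r6=110: # # # #
r7=111: ########
r8=1000: #       #
r9=1001: ##      ##
r10=1010: # #     # #
r11=1011: ####    ####
r12=1100: #   #   #   #
r13=1101: ##  ##  ##  ##
r14=1110: # # # # # # # #
r15=1111: ################
r16=10000: #               #
r17=10001: ##              ##
r18=10010: # #             # #
r19=10011: ####            ####
r20=10100: #   #           #   #
r21=10101: ##  ##          ##  ##
r22=10110: # # # #         # # # #
r23=10111: ########        ########
r24=11000: #       #       #       #
r25=11001: ##      ##      ##      ##
r26=11010: # #     # #     # #     # #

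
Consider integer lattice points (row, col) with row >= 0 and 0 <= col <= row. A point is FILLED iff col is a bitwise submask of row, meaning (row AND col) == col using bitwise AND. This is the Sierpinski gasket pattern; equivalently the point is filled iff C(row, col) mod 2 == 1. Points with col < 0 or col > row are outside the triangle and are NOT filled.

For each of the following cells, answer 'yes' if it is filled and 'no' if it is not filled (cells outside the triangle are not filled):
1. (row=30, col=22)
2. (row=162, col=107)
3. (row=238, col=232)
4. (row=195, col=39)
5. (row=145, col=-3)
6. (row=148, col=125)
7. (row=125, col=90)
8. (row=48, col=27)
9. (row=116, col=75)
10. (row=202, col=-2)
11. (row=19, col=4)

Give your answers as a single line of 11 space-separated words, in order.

Answer: yes no yes no no no no no no no no

Derivation:
(30,22): row=0b11110, col=0b10110, row AND col = 0b10110 = 22; 22 == 22 -> filled
(162,107): row=0b10100010, col=0b1101011, row AND col = 0b100010 = 34; 34 != 107 -> empty
(238,232): row=0b11101110, col=0b11101000, row AND col = 0b11101000 = 232; 232 == 232 -> filled
(195,39): row=0b11000011, col=0b100111, row AND col = 0b11 = 3; 3 != 39 -> empty
(145,-3): col outside [0, 145] -> not filled
(148,125): row=0b10010100, col=0b1111101, row AND col = 0b10100 = 20; 20 != 125 -> empty
(125,90): row=0b1111101, col=0b1011010, row AND col = 0b1011000 = 88; 88 != 90 -> empty
(48,27): row=0b110000, col=0b11011, row AND col = 0b10000 = 16; 16 != 27 -> empty
(116,75): row=0b1110100, col=0b1001011, row AND col = 0b1000000 = 64; 64 != 75 -> empty
(202,-2): col outside [0, 202] -> not filled
(19,4): row=0b10011, col=0b100, row AND col = 0b0 = 0; 0 != 4 -> empty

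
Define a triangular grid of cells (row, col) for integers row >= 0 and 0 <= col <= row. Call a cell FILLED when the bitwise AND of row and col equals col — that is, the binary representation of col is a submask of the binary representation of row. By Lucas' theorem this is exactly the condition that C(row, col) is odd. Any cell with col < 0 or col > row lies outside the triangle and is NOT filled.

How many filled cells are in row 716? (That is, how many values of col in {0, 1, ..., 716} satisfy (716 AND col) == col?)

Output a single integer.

716 in binary = 1011001100
popcount(716) = number of 1-bits in 1011001100 = 5
A col c satisfies (716 AND c) == c iff every set bit of c is also set in 716; each of the 5 set bits of 716 can independently be on or off in c.
count = 2^5 = 32

Answer: 32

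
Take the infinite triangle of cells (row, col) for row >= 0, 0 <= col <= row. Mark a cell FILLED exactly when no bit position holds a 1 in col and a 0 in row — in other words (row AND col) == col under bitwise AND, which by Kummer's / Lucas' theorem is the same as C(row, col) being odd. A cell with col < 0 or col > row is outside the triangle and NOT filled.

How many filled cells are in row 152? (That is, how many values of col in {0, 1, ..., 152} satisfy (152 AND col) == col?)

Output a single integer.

Answer: 8

Derivation:
152 in binary = 10011000
popcount(152) = number of 1-bits in 10011000 = 3
A col c satisfies (152 AND c) == c iff every set bit of c is also set in 152; each of the 3 set bits of 152 can independently be on or off in c.
count = 2^3 = 8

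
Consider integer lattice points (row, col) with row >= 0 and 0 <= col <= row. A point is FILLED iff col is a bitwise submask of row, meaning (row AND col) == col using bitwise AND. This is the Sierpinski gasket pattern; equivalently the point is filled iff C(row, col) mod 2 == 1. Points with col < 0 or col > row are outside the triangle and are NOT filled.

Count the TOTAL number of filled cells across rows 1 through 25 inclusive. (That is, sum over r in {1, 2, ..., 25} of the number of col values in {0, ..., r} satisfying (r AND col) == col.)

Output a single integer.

r1=1 pc1: +2 =2
r2=10 pc1: +2 =4
r3=11 pc2: +4 =8
r4=100 pc1: +2 =10
r5=101 pc2: +4 =14
r6=110 pc2: +4 =18
r7=111 pc3: +8 =26
r8=1000 pc1: +2 =28
r9=1001 pc2: +4 =32
r10=1010 pc2: +4 =36
r11=1011 pc3: +8 =44
r12=1100 pc2: +4 =48
r13=1101 pc3: +8 =56
r14=1110 pc3: +8 =64
r15=1111 pc4: +16 =80
r16=10000 pc1: +2 =82
r17=10001 pc2: +4 =86
r18=10010 pc2: +4 =90
r19=10011 pc3: +8 =98
r20=10100 pc2: +4 =102
r21=10101 pc3: +8 =110
r22=10110 pc3: +8 =118
r23=10111 pc4: +16 =134
r24=11000 pc2: +4 =138
r25=11001 pc3: +8 =146

Answer: 146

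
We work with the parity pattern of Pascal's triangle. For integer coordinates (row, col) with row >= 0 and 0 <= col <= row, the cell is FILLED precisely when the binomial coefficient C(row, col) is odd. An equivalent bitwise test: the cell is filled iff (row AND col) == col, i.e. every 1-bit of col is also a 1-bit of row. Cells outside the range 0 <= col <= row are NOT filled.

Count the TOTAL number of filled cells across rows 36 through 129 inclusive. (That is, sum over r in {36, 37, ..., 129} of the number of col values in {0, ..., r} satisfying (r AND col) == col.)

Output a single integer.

Answer: 1932

Derivation:
r36=100100 pc2: +4 =4
r37=100101 pc3: +8 =12
r38=100110 pc3: +8 =20
r39=100111 pc4: +16 =36
r40=101000 pc2: +4 =40
r41=101001 pc3: +8 =48
r42=101010 pc3: +8 =56
r43=101011 pc4: +16 =72
r44=101100 pc3: +8 =80
r45=101101 pc4: +16 =96
r46=101110 pc4: +16 =112
r47=101111 pc5: +32 =144
r48=110000 pc2: +4 =148
r49=110001 pc3: +8 =156
r50=110010 pc3: +8 =164
r51=110011 pc4: +16 =180
r52=110100 pc3: +8 =188
r53=110101 pc4: +16 =204
r54=110110 pc4: +16 =220
r55=110111 pc5: +32 =252
r56=111000 pc3: +8 =260
r57=111001 pc4: +16 =276
r58=111010 pc4: +16 =292
r59=111011 pc5: +32 =324
r60=111100 pc4: +16 =340
r61=111101 pc5: +32 =372
r62=111110 pc5: +32 =404
r63=111111 pc6: +64 =468
r64=1000000 pc1: +2 =470
r65=1000001 pc2: +4 =474
r66=1000010 pc2: +4 =478
r67=1000011 pc3: +8 =486
r68=1000100 pc2: +4 =490
r69=1000101 pc3: +8 =498
r70=1000110 pc3: +8 =506
r71=1000111 pc4: +16 =522
r72=1001000 pc2: +4 =526
r73=1001001 pc3: +8 =534
r74=1001010 pc3: +8 =542
r75=1001011 pc4: +16 =558
r76=1001100 pc3: +8 =566
r77=1001101 pc4: +16 =582
r78=1001110 pc4: +16 =598
r79=1001111 pc5: +32 =630
r80=1010000 pc2: +4 =634
r81=1010001 pc3: +8 =642
r82=1010010 pc3: +8 =650
r83=1010011 pc4: +16 =666
r84=1010100 pc3: +8 =674
r85=1010101 pc4: +16 =690
r86=1010110 pc4: +16 =706
r87=1010111 pc5: +32 =738
r88=1011000 pc3: +8 =746
r89=1011001 pc4: +16 =762
r90=1011010 pc4: +16 =778
r91=1011011 pc5: +32 =810
r92=1011100 pc4: +16 =826
r93=1011101 pc5: +32 =858
r94=1011110 pc5: +32 =890
r95=1011111 pc6: +64 =954
r96=1100000 pc2: +4 =958
r97=1100001 pc3: +8 =966
r98=1100010 pc3: +8 =974
r99=1100011 pc4: +16 =990
r100=1100100 pc3: +8 =998
r101=1100101 pc4: +16 =1014
r102=1100110 pc4: +16 =1030
r103=1100111 pc5: +32 =1062
r104=1101000 pc3: +8 =1070
r105=1101001 pc4: +16 =1086
r106=1101010 pc4: +16 =1102
r107=1101011 pc5: +32 =1134
r108=1101100 pc4: +16 =1150
r109=1101101 pc5: +32 =1182
r110=1101110 pc5: +32 =1214
r111=1101111 pc6: +64 =1278
r112=1110000 pc3: +8 =1286
r113=1110001 pc4: +16 =1302
r114=1110010 pc4: +16 =1318
r115=1110011 pc5: +32 =1350
r116=1110100 pc4: +16 =1366
r117=1110101 pc5: +32 =1398
r118=1110110 pc5: +32 =1430
r119=1110111 pc6: +64 =1494
r120=1111000 pc4: +16 =1510
r121=1111001 pc5: +32 =1542
r122=1111010 pc5: +32 =1574
r123=1111011 pc6: +64 =1638
r124=1111100 pc5: +32 =1670
r125=1111101 pc6: +64 =1734
r126=1111110 pc6: +64 =1798
r127=1111111 pc7: +128 =1926
r128=10000000 pc1: +2 =1928
r129=10000001 pc2: +4 =1932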